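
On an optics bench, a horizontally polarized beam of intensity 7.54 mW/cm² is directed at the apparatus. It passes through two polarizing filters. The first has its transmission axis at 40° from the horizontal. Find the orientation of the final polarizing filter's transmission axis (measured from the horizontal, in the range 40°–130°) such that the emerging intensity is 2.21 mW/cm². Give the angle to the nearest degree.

By Malus's law, I₁ = I₀ cos²(40° − 0°) = I₀ cos²(40°) = 0.5868 I₀.
Target fraction: 2.21 / 7.54 mW/cm² = 0.2931 of I₀.
Need I₂/I₀ = 0.2931, so cos²(θ − 40°) = 0.2931 / 0.5868 = 0.4995.
θ − 40° = arccos(√0.4995) = 45.0°, giving θ ≈ 40 + 45.0 = 85.0°.

θ ≈ 85°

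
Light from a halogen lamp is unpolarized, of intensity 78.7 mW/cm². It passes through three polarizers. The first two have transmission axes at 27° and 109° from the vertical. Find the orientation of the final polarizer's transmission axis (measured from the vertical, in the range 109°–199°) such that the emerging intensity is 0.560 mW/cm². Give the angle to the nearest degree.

Unpolarized light through the first polarizer → I₁ = ½ I₀, now polarized at 27°.
I₂ = I₁ cos²(109° − 27°) = 0.5 I₀ · cos²(82°) = 0.009685 I₀.
Target fraction: 0.560 / 78.7 mW/cm² = 0.007116 of I₀.
Need I₃/I₀ = 0.007116, so cos²(θ − 109°) = 0.007116 / 0.009685 = 0.7347.
θ − 109° = arccos(√0.7347) = 31.0°, giving θ ≈ 109 + 31.0 = 140.0°.

θ ≈ 140°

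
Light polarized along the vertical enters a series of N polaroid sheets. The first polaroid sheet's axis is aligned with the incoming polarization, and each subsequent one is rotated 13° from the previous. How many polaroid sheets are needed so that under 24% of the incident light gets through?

First polarizer is aligned with the polarization: full transmission.
Each further stage multiplies by cos²(13°) = 0.9494.
After N polarizers: T = 0.9494^(N−1). Require T < 0.24 ⇒ N−1 > ln(0.24)/ln(0.9494) = 27.48, so N−1 ≥ 28 and N = 29.
Check: N=29 gives T = 0.2336 < 0.24; N=28 gives T = 0.2461.

N = 29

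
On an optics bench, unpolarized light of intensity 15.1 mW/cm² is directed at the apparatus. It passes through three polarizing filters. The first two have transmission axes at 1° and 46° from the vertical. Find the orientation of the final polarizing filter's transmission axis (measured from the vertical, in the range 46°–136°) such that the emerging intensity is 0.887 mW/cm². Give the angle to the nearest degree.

θ ≈ 107°

Unpolarized light through the first polarizer → I₁ = ½ I₀, now polarized at 1°.
I₂ = I₁ cos²(46° − 1°) = 0.5 I₀ · cos²(45°) = 0.25 I₀.
Target fraction: 0.887 / 15.1 mW/cm² = 0.05874 of I₀.
Need I₃/I₀ = 0.05874, so cos²(θ − 46°) = 0.05874 / 0.25 = 0.235.
θ − 46° = arccos(√0.235) = 61.0°, giving θ ≈ 46 + 61.0 = 107.0°.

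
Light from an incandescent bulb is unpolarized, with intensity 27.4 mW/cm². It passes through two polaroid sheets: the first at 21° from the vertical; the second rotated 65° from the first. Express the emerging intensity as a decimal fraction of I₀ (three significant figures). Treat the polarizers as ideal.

Unpolarized light through the first polarizer → I₁ = 27.4 mW/cm²/2 = 13.7 mW/cm², polarized at 21°.
I₂ = I₁ · cos²(65°) = 13.7 · 0.1786 = 2.447 mW/cm².
Transmitted fraction = 0.0893.

I/I₀ ≈ 0.0893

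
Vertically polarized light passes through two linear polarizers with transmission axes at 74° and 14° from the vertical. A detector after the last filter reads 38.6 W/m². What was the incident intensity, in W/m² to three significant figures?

I₀ ≈ 2030 W/m²

I₁ = I₀ cos²(74° − 0°) = I₀ cos²(74°) = 0.07598 I₀.
I₂ = I₁ cos²(14° − 74°) = 0.07598 I₀ · cos²(60°) = 0.01899 I₀.
So 38.6 W/m² = 0.01899 I₀, giving I₀ = 38.6/0.01899 = 2032 W/m².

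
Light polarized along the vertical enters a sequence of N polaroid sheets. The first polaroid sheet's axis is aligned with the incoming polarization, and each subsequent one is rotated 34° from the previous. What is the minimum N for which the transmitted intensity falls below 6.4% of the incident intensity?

N = 9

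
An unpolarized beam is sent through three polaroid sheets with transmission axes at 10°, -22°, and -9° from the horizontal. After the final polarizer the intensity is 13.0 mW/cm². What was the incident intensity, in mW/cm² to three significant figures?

I₀ ≈ 38.1 mW/cm²

Unpolarized light through the first polarizer → I₁ = ½ I₀, now polarized at 10°.
I₂ = I₁ cos²(-22° − 10°) = 0.5 I₀ · cos²(32°) = 0.3596 I₀.
I₃ = I₂ cos²(-9° + 22°) = 0.3596 I₀ · cos²(13°) = 0.3414 I₀.
So 13.0 mW/cm² = 0.3414 I₀, giving I₀ = 13.0/0.3414 = 38.08 mW/cm².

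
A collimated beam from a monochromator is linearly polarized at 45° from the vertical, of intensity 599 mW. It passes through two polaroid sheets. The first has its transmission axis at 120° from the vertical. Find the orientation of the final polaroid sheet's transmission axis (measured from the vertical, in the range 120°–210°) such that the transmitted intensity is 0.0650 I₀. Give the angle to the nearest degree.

θ ≈ 130°

I₁ = I₀ cos²(120° − 45°) = I₀ cos²(75°) = 0.06699 I₀.
Need I₂/I₀ = 0.065, so cos²(θ − 120°) = 0.065 / 0.06699 = 0.9703.
θ − 120° = arccos(√0.9703) = 9.9°, giving θ ≈ 120 + 9.9 = 129.9°.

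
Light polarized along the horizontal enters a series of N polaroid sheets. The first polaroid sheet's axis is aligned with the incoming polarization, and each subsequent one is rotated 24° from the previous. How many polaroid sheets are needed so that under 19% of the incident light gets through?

First polarizer is aligned with the polarization: full transmission.
Each further stage multiplies by cos²(24°) = 0.8346.
After N polarizers: T = 0.8346^(N−1). Require T < 0.19 ⇒ N−1 > ln(0.19)/ln(0.8346) = 9.18, so N−1 ≥ 10 and N = 11.
Check: N=11 gives T = 0.1639 < 0.19; N=10 gives T = 0.1964.

N = 11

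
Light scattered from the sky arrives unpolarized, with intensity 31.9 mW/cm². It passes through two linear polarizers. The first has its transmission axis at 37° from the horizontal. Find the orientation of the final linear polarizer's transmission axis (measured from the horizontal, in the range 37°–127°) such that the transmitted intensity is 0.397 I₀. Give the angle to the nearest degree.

θ ≈ 64°

Unpolarized light through the first polarizer → I₁ = ½ I₀, now polarized at 37°.
Need I₂/I₀ = 0.397, so cos²(θ − 37°) = 0.397 / 0.5 = 0.794.
θ − 37° = arccos(√0.794) = 27.0°, giving θ ≈ 37 + 27.0 = 64.0°.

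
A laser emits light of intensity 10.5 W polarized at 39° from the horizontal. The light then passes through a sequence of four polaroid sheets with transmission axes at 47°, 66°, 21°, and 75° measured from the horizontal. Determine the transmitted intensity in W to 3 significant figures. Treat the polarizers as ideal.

By Malus's law, I₁ = 10.5 W · cos²(8°) = 10.3 W.
I₂ = I₁ · cos²(19°) = 10.3 · 0.894 = 9.205 W.
I₃ = I₂ · cos²(45°) = 9.205 · 0.5 = 4.603 W.
I₄ = I₃ · cos²(54°) = 4.603 · 0.3455 = 1.59 W.

I ≈ 1.59 W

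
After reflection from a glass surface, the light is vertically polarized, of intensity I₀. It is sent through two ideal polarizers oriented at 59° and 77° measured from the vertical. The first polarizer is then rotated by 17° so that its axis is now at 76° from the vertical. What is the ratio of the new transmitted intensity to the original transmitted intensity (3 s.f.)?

I_new/I_old ≈ 0.244

Before rotation:
By Malus's law, I₁ = I₀ cos²(59° − 0°) = I₀ cos²(59°) = 0.2653 I₀.
I₂ = I₁ cos²(77° − 59°) = 0.2653 I₀ · cos²(18°) = 0.2399 I₀.
After rotation:
I₁ = I₀ cos²(76° − 0°) = I₀ cos²(76°) = 0.05853 I₀.
I₂ = I₁ cos²(77° − 76°) = 0.05853 I₀ · cos²(1°) = 0.05851 I₀.
Ratio = 0.05851 / 0.2399 = 0.2439.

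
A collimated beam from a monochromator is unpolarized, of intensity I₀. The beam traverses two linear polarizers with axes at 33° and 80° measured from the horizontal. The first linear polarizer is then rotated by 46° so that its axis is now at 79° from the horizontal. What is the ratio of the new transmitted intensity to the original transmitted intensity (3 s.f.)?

I_new/I_old ≈ 2.15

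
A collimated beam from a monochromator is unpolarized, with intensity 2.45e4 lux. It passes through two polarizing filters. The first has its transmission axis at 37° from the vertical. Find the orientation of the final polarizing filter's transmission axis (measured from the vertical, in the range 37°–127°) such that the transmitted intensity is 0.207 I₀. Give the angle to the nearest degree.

Unpolarized light through the first polarizer → I₁ = ½ I₀, now polarized at 37°.
Need I₂/I₀ = 0.207, so cos²(θ − 37°) = 0.207 / 0.5 = 0.414.
θ − 37° = arccos(√0.414) = 50.0°, giving θ ≈ 37 + 50.0 = 87.0°.

θ ≈ 87°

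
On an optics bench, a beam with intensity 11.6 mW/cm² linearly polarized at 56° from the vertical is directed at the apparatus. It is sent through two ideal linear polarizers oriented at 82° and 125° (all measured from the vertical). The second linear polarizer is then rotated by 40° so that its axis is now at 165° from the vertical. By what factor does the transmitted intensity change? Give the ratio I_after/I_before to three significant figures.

Before rotation:
I₁ = I₀ cos²(82° − 56°) = I₀ cos²(26°) = 0.8078 I₀.
I₂ = I₁ cos²(125° − 82°) = 0.8078 I₀ · cos²(43°) = 0.4321 I₀.
After rotation:
I₁ = I₀ cos²(82° − 56°) = I₀ cos²(26°) = 0.8078 I₀.
I₂ = I₁ cos²(165° − 82°) = 0.8078 I₀ · cos²(83°) = 0.012 I₀.
Ratio = 0.012 / 0.4321 = 0.02777.

I_new/I_old ≈ 0.0278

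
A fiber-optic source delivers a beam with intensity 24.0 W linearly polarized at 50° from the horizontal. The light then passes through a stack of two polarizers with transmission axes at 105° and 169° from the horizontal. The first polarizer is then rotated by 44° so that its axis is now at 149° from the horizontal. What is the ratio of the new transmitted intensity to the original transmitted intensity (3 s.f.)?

I_new/I_old ≈ 0.342

Before rotation:
By Malus's law, I₁ = I₀ cos²(105° − 50°) = I₀ cos²(55°) = 0.329 I₀.
I₂ = I₁ cos²(169° − 105°) = 0.329 I₀ · cos²(64°) = 0.06322 I₀.
After rotation:
I₁ = I₀ cos²(149° − 50°) = I₀ cos²(81°) = 0.02447 I₀.
I₂ = I₁ cos²(169° − 149°) = 0.02447 I₀ · cos²(20°) = 0.02161 I₀.
Ratio = 0.02161 / 0.06322 = 0.3418.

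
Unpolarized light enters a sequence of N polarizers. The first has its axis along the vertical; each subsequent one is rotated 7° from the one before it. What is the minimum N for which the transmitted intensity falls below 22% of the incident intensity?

N = 56

First polarizer halves the unpolarized light: factor 1/2.
Each further stage multiplies by cos²(7°) = 0.9851.
After N polarizers: T = 0.5·0.9851^(N−1). Require T < 0.22 ⇒ N−1 > ln(0.22/0.5)/ln(0.9851) = 54.87, so N−1 ≥ 55 and N = 56.
Check: N=56 gives T = 0.2196 < 0.22; N=55 gives T = 0.2229.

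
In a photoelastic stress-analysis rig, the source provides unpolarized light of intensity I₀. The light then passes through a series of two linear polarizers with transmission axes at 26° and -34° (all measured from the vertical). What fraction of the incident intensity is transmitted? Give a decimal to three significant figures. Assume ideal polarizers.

≈ 0.125 I₀

Unpolarized light through the first polarizer → I₁ = ½ I₀, now polarized at 26°.
I₂ = I₁ cos²(-34° − 26°) = 0.5 I₀ · cos²(60°) = 0.125 I₀.
Transmitted fraction = 0.125.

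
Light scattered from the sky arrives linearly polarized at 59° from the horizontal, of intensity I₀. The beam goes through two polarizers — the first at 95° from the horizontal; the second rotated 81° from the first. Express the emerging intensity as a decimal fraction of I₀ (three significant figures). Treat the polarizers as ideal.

≈ 0.0160 I₀

I₁ = I₀ cos²(95° − 59°) = I₀ cos²(36°) = 0.6545 I₀.
I₂ = I₁ cos²(81°) = 0.6545 · 0.02447 I₀ = 0.01602 I₀.
Transmitted fraction = 0.01602.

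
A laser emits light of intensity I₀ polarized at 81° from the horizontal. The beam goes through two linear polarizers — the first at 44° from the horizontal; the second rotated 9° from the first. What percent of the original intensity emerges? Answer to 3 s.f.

I₁ = I₀ cos²(44° − 81°) = I₀ cos²(37°) = 0.6378 I₀.
I₂ = I₁ cos²(9°) = 0.6378 · 0.9755 I₀ = 0.6222 I₀.
That is 62.22% of the incident intensity.

≈ 62.2%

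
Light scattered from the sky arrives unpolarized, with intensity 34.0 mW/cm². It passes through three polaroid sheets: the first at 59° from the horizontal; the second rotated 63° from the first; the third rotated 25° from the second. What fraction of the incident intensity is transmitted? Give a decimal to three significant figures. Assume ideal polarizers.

Unpolarized light through the first polarizer → I₁ = 34.0 mW/cm²/2 = 17 mW/cm², polarized at 59°.
I₂ = I₁ · cos²(63°) = 17 · 0.2061 = 3.504 mW/cm².
I₃ = I₂ · cos²(25°) = 3.504 · 0.8214 = 2.878 mW/cm².
Transmitted fraction = 0.08465.

I/I₀ ≈ 0.0846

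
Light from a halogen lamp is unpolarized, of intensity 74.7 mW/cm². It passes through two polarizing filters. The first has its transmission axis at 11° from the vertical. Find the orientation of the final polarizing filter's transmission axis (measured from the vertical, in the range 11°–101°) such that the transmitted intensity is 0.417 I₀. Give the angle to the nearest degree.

θ ≈ 35°

Unpolarized light through the first polarizer → I₁ = ½ I₀, now polarized at 11°.
Need I₂/I₀ = 0.417, so cos²(θ − 11°) = 0.417 / 0.5 = 0.834.
θ − 11° = arccos(√0.834) = 24.0°, giving θ ≈ 11 + 24.0 = 35.0°.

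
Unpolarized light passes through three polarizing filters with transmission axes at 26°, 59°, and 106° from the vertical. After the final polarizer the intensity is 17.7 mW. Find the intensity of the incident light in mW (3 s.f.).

I₀ ≈ 108 mW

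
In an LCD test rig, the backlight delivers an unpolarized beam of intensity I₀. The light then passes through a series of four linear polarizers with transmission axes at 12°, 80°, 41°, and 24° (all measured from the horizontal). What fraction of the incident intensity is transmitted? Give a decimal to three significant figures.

Unpolarized light through the first polarizer → I₁ = ½ I₀, now polarized at 12°.
I₂ = I₁ cos²(80° − 12°) = 0.5 I₀ · cos²(68°) = 0.07017 I₀.
I₃ = I₂ cos²(41° − 80°) = 0.07017 I₀ · cos²(39°) = 0.04238 I₀.
I₄ = I₃ cos²(24° − 41°) = 0.04238 I₀ · cos²(17°) = 0.03875 I₀.
Transmitted fraction = 0.03875.

≈ 0.0388 I₀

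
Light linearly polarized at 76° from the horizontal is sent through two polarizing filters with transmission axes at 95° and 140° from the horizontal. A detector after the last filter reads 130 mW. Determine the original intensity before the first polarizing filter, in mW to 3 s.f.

I₀ ≈ 291 mW

I₁ = I₀ cos²(95° − 76°) = I₀ cos²(19°) = 0.894 I₀.
I₂ = I₁ cos²(140° − 95°) = 0.894 I₀ · cos²(45°) = 0.447 I₀.
So 130 mW = 0.447 I₀, giving I₀ = 130/0.447 = 290.8 mW.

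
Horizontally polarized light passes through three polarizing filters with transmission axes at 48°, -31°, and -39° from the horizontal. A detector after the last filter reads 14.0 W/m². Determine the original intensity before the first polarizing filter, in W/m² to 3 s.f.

I₀ ≈ 876 W/m²

By Malus's law, I₁ = I₀ cos²(48° − 0°) = I₀ cos²(48°) = 0.4477 I₀.
I₂ = I₁ cos²(-31° − 48°) = 0.4477 I₀ · cos²(79°) = 0.0163 I₀.
I₃ = I₂ cos²(-39° + 31°) = 0.0163 I₀ · cos²(8°) = 0.01599 I₀.
So 14.0 W/m² = 0.01599 I₀, giving I₀ = 14.0/0.01599 = 875.8 W/m².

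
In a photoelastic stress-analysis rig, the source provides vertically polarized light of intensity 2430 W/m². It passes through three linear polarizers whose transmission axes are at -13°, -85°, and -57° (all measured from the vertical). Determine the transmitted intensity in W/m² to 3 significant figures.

I ≈ 172 W/m²

I₁ = 2430 W/m² · cos²(13°) = 2307 W/m².
I₂ = I₁ · cos²(72°) = 2307 · 0.09549 = 220.3 W/m².
I₃ = I₂ · cos²(28°) = 220.3 · 0.7796 = 171.7 W/m².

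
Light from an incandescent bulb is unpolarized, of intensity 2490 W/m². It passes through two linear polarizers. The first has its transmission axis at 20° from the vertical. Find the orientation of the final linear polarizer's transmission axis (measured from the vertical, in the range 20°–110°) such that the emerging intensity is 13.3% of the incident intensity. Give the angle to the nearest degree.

Unpolarized light through the first polarizer → I₁ = ½ I₀, now polarized at 20°.
Need I₂/I₀ = 0.133, so cos²(θ − 20°) = 0.133 / 0.5 = 0.266.
θ − 20° = arccos(√0.266) = 59.0°, giving θ ≈ 20 + 59.0 = 79.0°.

θ ≈ 79°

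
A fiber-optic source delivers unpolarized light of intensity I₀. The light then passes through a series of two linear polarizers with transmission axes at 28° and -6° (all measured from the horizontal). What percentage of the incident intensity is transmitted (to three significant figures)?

≈ 34.4%

Unpolarized light through the first polarizer → I₁ = ½ I₀, now polarized at 28°.
I₂ = I₁ cos²(-6° − 28°) = 0.5 I₀ · cos²(34°) = 0.3437 I₀.
That is 34.37% of the incident intensity.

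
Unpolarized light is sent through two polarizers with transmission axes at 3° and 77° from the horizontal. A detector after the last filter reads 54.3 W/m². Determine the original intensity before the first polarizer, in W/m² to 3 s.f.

I₀ ≈ 1430 W/m²

Unpolarized light through the first polarizer → I₁ = ½ I₀, now polarized at 3°.
I₂ = I₁ cos²(77° − 3°) = 0.5 I₀ · cos²(74°) = 0.03799 I₀.
So 54.3 W/m² = 0.03799 I₀, giving I₀ = 54.3/0.03799 = 1429 W/m².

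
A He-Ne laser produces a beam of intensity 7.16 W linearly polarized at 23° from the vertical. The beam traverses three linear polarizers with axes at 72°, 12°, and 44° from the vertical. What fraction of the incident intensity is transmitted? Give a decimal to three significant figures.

I₁ = 7.16 W · cos²(49°) = 3.082 W.
I₂ = I₁ · cos²(60°) = 3.082 · 0.25 = 0.7704 W.
I₃ = I₂ · cos²(32°) = 0.7704 · 0.7192 = 0.5541 W.
Transmitted fraction = 0.07739.

I/I₀ ≈ 0.0774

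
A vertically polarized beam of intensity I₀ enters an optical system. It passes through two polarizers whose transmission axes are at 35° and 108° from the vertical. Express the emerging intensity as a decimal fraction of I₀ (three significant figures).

≈ 0.0574 I₀

I₁ = I₀ cos²(35° − 0°) = I₀ cos²(35°) = 0.671 I₀.
I₂ = I₁ cos²(108° − 35°) = 0.671 I₀ · cos²(73°) = 0.05736 I₀.
Transmitted fraction = 0.05736.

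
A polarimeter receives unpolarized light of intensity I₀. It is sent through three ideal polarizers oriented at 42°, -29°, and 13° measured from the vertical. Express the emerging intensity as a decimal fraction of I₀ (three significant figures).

Unpolarized light through the first polarizer → I₁ = ½ I₀, now polarized at 42°.
I₂ = I₁ cos²(-29° − 42°) = 0.5 I₀ · cos²(71°) = 0.053 I₀.
I₃ = I₂ cos²(13° + 29°) = 0.053 I₀ · cos²(42°) = 0.02927 I₀.
Transmitted fraction = 0.02927.

≈ 0.0293 I₀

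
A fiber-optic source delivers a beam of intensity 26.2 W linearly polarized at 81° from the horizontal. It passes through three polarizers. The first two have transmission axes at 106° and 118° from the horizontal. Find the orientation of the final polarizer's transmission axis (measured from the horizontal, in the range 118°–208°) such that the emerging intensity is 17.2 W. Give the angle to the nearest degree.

I₁ = I₀ cos²(106° − 81°) = I₀ cos²(25°) = 0.8214 I₀.
I₂ = I₁ cos²(118° − 106°) = 0.8214 I₀ · cos²(12°) = 0.7859 I₀.
Target fraction: 17.2 / 26.2 W = 0.6565 of I₀.
Need I₃/I₀ = 0.6565, so cos²(θ − 118°) = 0.6565 / 0.7859 = 0.8353.
θ − 118° = arccos(√0.8353) = 23.9°, giving θ ≈ 118 + 23.9 = 141.9°.

θ ≈ 142°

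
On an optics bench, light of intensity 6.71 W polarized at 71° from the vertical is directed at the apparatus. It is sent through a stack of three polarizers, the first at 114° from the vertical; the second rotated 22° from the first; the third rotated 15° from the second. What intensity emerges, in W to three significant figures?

I₁ = 6.71 W · cos²(43°) = 3.589 W.
I₂ = I₁ · cos²(22°) = 3.589 · 0.8597 = 3.085 W.
I₃ = I₂ · cos²(15°) = 3.085 · 0.933 = 2.879 W.

I ≈ 2.88 W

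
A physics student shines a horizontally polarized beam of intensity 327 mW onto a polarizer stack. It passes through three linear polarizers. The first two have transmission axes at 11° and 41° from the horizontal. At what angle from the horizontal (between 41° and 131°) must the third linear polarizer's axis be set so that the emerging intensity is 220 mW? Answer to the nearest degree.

θ ≈ 56°

By Malus's law, I₁ = I₀ cos²(11° − 0°) = I₀ cos²(11°) = 0.9636 I₀.
I₂ = I₁ cos²(41° − 11°) = 0.9636 I₀ · cos²(30°) = 0.7227 I₀.
Target fraction: 220 / 327 mW = 0.6728 of I₀.
Need I₃/I₀ = 0.6728, so cos²(θ − 41°) = 0.6728 / 0.7227 = 0.9309.
θ − 41° = arccos(√0.9309) = 15.2°, giving θ ≈ 41 + 15.2 = 56.2°.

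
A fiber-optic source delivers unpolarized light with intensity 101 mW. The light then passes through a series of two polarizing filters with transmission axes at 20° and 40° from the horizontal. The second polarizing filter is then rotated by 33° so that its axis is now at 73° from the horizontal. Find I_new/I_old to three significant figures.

Before rotation:
Unpolarized light through the first polarizer → I₁ = ½ I₀, now polarized at 20°.
I₂ = I₁ cos²(40° − 20°) = 0.5 I₀ · cos²(20°) = 0.4415 I₀.
After rotation:
Unpolarized light through the first polarizer → I₁ = ½ I₀, now polarized at 20°.
I₂ = I₁ cos²(73° − 20°) = 0.5 I₀ · cos²(53°) = 0.1811 I₀.
Ratio = 0.1811 / 0.4415 = 0.4102.

I_new/I_old ≈ 0.410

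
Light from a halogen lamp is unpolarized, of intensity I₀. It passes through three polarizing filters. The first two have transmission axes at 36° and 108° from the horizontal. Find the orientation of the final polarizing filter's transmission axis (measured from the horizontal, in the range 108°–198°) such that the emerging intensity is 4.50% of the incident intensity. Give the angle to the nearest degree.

Unpolarized light through the first polarizer → I₁ = ½ I₀, now polarized at 36°.
I₂ = I₁ cos²(108° − 36°) = 0.5 I₀ · cos²(72°) = 0.04775 I₀.
Need I₃/I₀ = 0.045, so cos²(θ − 108°) = 0.045 / 0.04775 = 0.9425.
θ − 108° = arccos(√0.9425) = 13.9°, giving θ ≈ 108 + 13.9 = 121.9°.

θ ≈ 122°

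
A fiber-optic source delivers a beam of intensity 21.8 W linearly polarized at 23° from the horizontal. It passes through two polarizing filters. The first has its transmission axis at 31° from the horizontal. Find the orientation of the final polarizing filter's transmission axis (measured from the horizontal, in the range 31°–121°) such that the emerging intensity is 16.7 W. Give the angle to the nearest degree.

θ ≈ 59°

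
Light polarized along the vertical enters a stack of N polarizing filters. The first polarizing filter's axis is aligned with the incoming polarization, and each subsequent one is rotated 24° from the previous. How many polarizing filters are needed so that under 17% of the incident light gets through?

N = 11

First polarizer is aligned with the polarization: full transmission.
Each further stage multiplies by cos²(24°) = 0.8346.
After N polarizers: T = 0.8346^(N−1). Require T < 0.17 ⇒ N−1 > ln(0.17)/ln(0.8346) = 9.80, so N−1 ≥ 10 and N = 11.
Check: N=11 gives T = 0.1639 < 0.17; N=10 gives T = 0.1964.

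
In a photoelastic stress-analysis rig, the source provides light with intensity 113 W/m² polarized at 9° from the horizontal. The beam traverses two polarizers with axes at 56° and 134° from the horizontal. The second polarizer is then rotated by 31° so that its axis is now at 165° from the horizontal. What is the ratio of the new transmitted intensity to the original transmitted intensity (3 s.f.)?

Before rotation:
By Malus's law, I₁ = I₀ cos²(56° − 9°) = I₀ cos²(47°) = 0.4651 I₀.
I₂ = I₁ cos²(134° − 56°) = 0.4651 I₀ · cos²(78°) = 0.02011 I₀.
After rotation:
I₁ = I₀ cos²(56° − 9°) = I₀ cos²(47°) = 0.4651 I₀.
Angle between axes 1 and 2: 71°. I₂ = 0.4651 I₀ · cos²(71°) = 0.0493 I₀.
Ratio = 0.0493 / 0.02011 = 2.452.

I_new/I_old ≈ 2.45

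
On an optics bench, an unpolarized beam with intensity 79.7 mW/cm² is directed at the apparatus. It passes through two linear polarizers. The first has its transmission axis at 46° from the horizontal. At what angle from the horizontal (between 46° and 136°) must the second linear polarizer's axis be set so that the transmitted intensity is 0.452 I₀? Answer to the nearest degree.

Unpolarized light through the first polarizer → I₁ = ½ I₀, now polarized at 46°.
Need I₂/I₀ = 0.452, so cos²(θ − 46°) = 0.452 / 0.5 = 0.904.
θ − 46° = arccos(√0.904) = 18.0°, giving θ ≈ 46 + 18.0 = 64.0°.

θ ≈ 64°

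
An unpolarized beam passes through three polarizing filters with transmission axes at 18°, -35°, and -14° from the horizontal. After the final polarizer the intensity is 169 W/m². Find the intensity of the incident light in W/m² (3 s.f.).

Unpolarized light through the first polarizer → I₁ = ½ I₀, now polarized at 18°.
I₂ = I₁ cos²(-35° − 18°) = 0.5 I₀ · cos²(53°) = 0.1811 I₀.
I₃ = I₂ cos²(-14° + 35°) = 0.1811 I₀ · cos²(21°) = 0.1578 I₀.
So 169 W/m² = 0.1578 I₀, giving I₀ = 169/0.1578 = 1071 W/m².

I₀ ≈ 1070 W/m²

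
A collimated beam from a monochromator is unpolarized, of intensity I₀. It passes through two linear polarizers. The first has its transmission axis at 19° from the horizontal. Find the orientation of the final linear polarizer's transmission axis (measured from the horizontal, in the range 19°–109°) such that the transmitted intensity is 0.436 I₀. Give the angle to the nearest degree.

θ ≈ 40°

Unpolarized light through the first polarizer → I₁ = ½ I₀, now polarized at 19°.
Need I₂/I₀ = 0.436, so cos²(θ − 19°) = 0.436 / 0.5 = 0.872.
θ − 19° = arccos(√0.872) = 21.0°, giving θ ≈ 19 + 21.0 = 40.0°.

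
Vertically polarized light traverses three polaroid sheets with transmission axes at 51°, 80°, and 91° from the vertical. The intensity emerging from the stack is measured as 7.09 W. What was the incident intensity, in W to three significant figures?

I₁ = I₀ cos²(51° − 0°) = I₀ cos²(51°) = 0.396 I₀.
I₂ = I₁ cos²(80° − 51°) = 0.396 I₀ · cos²(29°) = 0.303 I₀.
I₃ = I₂ cos²(91° − 80°) = 0.303 I₀ · cos²(11°) = 0.2919 I₀.
So 7.09 W = 0.2919 I₀, giving I₀ = 7.09/0.2919 = 24.29 W.

I₀ ≈ 24.3 W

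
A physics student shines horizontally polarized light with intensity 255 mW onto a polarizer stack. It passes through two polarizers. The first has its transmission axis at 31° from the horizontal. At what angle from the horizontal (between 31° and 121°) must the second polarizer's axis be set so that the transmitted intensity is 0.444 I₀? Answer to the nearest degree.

θ ≈ 70°

By Malus's law, I₁ = I₀ cos²(31° − 0°) = I₀ cos²(31°) = 0.7347 I₀.
Need I₂/I₀ = 0.444, so cos²(θ − 31°) = 0.444 / 0.7347 = 0.6043.
θ − 31° = arccos(√0.6043) = 39.0°, giving θ ≈ 31 + 39.0 = 70.0°.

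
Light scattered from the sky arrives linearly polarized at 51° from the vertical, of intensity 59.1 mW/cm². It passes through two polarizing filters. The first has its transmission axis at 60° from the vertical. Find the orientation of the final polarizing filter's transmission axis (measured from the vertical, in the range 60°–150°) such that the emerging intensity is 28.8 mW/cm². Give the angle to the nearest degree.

θ ≈ 105°

I₁ = I₀ cos²(60° − 51°) = I₀ cos²(9°) = 0.9755 I₀.
Target fraction: 28.8 / 59.1 mW/cm² = 0.4873 of I₀.
Need I₂/I₀ = 0.4873, so cos²(θ − 60°) = 0.4873 / 0.9755 = 0.4995.
θ − 60° = arccos(√0.4995) = 45.0°, giving θ ≈ 60 + 45.0 = 105.0°.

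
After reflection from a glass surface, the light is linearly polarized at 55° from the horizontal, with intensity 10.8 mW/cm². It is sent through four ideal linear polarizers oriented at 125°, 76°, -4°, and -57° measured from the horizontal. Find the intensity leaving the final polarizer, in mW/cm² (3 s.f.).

I ≈ 0.00594 mW/cm²

I₁ = 10.8 mW/cm² · cos²(70°) = 1.263 mW/cm².
I₂ = I₁ · cos²(49°) = 1.263 · 0.4304 = 0.5438 mW/cm².
I₃ = I₂ · cos²(80°) = 0.5438 · 0.03015 = 0.0164 mW/cm².
I₄ = I₃ · cos²(53°) = 0.0164 · 0.3622 = 0.005939 mW/cm².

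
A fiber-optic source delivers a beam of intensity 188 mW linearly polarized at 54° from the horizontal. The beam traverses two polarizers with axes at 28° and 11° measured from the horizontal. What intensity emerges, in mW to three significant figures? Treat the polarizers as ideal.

I ≈ 139 mW

I₁ = 188 mW · cos²(26°) = 151.9 mW.
I₂ = I₁ · cos²(17°) = 151.9 · 0.9145 = 138.9 mW.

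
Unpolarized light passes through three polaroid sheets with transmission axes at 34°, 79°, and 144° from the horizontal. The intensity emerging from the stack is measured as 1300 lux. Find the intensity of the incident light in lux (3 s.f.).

I₀ ≈ 2.91e4 lux

Unpolarized light through the first polarizer → I₁ = ½ I₀, now polarized at 34°.
I₂ = I₁ cos²(79° − 34°) = 0.5 I₀ · cos²(45°) = 0.25 I₀.
I₃ = I₂ cos²(144° − 79°) = 0.25 I₀ · cos²(65°) = 0.04465 I₀.
So 1300 lux = 0.04465 I₀, giving I₀ = 1300/0.04465 = 2.911e+04 lux.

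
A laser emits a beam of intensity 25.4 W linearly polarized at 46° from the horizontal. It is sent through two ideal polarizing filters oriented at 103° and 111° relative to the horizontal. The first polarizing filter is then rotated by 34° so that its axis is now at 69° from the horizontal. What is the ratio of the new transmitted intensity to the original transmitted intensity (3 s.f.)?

I_new/I_old ≈ 1.61

Before rotation:
By Malus's law, I₁ = I₀ cos²(103° − 46°) = I₀ cos²(57°) = 0.2966 I₀.
I₂ = I₁ cos²(111° − 103°) = 0.2966 I₀ · cos²(8°) = 0.2909 I₀.
After rotation:
I₁ = I₀ cos²(69° − 46°) = I₀ cos²(23°) = 0.8473 I₀.
I₂ = I₁ cos²(111° − 69°) = 0.8473 I₀ · cos²(42°) = 0.4679 I₀.
Ratio = 0.4679 / 0.2909 = 1.609.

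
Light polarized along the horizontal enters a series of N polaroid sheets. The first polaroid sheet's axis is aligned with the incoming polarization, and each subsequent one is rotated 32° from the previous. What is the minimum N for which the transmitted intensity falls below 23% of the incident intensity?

N = 6

First polarizer is aligned with the polarization: full transmission.
Each further stage multiplies by cos²(32°) = 0.7192.
After N polarizers: T = 0.7192^(N−1). Require T < 0.23 ⇒ N−1 > ln(0.23)/ln(0.7192) = 4.46, so N−1 ≥ 5 and N = 6.
Check: N=6 gives T = 0.1924 < 0.23; N=5 gives T = 0.2675.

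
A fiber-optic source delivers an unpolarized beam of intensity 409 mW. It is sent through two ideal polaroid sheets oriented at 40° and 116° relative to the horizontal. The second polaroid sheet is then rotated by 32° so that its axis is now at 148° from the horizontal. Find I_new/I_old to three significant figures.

Before rotation:
Unpolarized light through the first polarizer → I₁ = ½ I₀, now polarized at 40°.
I₂ = I₁ cos²(116° − 40°) = 0.5 I₀ · cos²(76°) = 0.02926 I₀.
After rotation:
Unpolarized light through the first polarizer → I₁ = ½ I₀, now polarized at 40°.
Angle between axes 1 and 2: 72°. I₂ = 0.5 I₀ · cos²(72°) = 0.04775 I₀.
Ratio = 0.04775 / 0.02926 = 1.632.

I_new/I_old ≈ 1.63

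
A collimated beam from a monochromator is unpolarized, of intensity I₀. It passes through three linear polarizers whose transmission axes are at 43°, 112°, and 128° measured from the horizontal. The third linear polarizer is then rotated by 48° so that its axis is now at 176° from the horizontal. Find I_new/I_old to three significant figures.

I_new/I_old ≈ 0.208

Before rotation:
Unpolarized light through the first polarizer → I₁ = ½ I₀, now polarized at 43°.
I₂ = I₁ cos²(112° − 43°) = 0.5 I₀ · cos²(69°) = 0.06421 I₀.
I₃ = I₂ cos²(128° − 112°) = 0.06421 I₀ · cos²(16°) = 0.05934 I₀.
After rotation:
Unpolarized light through the first polarizer → I₁ = ½ I₀, now polarized at 43°.
I₂ = I₁ cos²(112° − 43°) = 0.5 I₀ · cos²(69°) = 0.06421 I₀.
I₃ = I₂ cos²(176° − 112°) = 0.06421 I₀ · cos²(64°) = 0.01234 I₀.
Ratio = 0.01234 / 0.05934 = 0.208.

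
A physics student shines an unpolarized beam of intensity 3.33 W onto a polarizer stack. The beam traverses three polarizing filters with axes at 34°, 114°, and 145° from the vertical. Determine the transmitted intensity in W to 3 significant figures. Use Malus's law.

Unpolarized light through the first polarizer → I₁ = 3.33 W/2 = 1.665 W, polarized at 34°.
I₂ = I₁ · cos²(80°) = 1.665 · 0.03015 = 0.05021 W.
I₃ = I₂ · cos²(31°) = 0.05021 · 0.7347 = 0.03689 W.

I ≈ 0.0369 W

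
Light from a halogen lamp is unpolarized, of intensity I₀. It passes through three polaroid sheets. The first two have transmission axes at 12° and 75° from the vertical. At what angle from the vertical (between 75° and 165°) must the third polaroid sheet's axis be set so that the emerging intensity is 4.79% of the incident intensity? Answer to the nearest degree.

θ ≈ 122°

Unpolarized light through the first polarizer → I₁ = ½ I₀, now polarized at 12°.
I₂ = I₁ cos²(75° − 12°) = 0.5 I₀ · cos²(63°) = 0.1031 I₀.
Need I₃/I₀ = 0.0479, so cos²(θ − 75°) = 0.0479 / 0.1031 = 0.4648.
θ − 75° = arccos(√0.4648) = 47.0°, giving θ ≈ 75 + 47.0 = 122.0°.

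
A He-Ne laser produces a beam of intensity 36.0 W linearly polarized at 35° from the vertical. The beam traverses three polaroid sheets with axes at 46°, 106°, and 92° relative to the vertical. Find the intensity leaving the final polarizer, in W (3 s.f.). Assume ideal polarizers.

I ≈ 8.16 W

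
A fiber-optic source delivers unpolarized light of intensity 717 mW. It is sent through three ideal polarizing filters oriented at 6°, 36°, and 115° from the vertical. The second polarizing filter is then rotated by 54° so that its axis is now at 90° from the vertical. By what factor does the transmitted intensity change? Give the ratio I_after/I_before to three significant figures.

Before rotation:
Unpolarized light through the first polarizer → I₁ = ½ I₀, now polarized at 6°.
I₂ = I₁ cos²(36° − 6°) = 0.5 I₀ · cos²(30°) = 0.375 I₀.
I₃ = I₂ cos²(115° − 36°) = 0.375 I₀ · cos²(79°) = 0.01365 I₀.
After rotation:
Unpolarized light through the first polarizer → I₁ = ½ I₀, now polarized at 6°.
I₂ = I₁ cos²(90° − 6°) = 0.5 I₀ · cos²(84°) = 0.005463 I₀.
I₃ = I₂ cos²(115° − 90°) = 0.005463 I₀ · cos²(25°) = 0.004487 I₀.
Ratio = 0.004487 / 0.01365 = 0.3287.

I_new/I_old ≈ 0.329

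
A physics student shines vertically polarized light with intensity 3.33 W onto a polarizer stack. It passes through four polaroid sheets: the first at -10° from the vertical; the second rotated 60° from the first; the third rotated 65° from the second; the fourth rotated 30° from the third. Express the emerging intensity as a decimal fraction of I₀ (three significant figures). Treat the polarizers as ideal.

I/I₀ ≈ 0.0325

By Malus's law, I₁ = 3.33 W · cos²(10°) = 3.23 W.
I₂ = I₁ · cos²(60°) = 3.23 · 0.25 = 0.8074 W.
I₃ = I₂ · cos²(65°) = 0.8074 · 0.1786 = 0.1442 W.
I₄ = I₃ · cos²(30°) = 0.1442 · 0.75 = 0.1082 W.
Transmitted fraction = 0.03248.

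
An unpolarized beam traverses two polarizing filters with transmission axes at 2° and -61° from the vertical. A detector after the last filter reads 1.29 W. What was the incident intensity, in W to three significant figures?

I₀ ≈ 12.5 W

Unpolarized light through the first polarizer → I₁ = ½ I₀, now polarized at 2°.
I₂ = I₁ cos²(-61° − 2°) = 0.5 I₀ · cos²(63°) = 0.1031 I₀.
So 1.29 W = 0.1031 I₀, giving I₀ = 1.29/0.1031 = 12.52 W.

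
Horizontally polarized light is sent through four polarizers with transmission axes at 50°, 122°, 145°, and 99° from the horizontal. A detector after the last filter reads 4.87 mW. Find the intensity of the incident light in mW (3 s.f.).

I₀ ≈ 302 mW

I₁ = I₀ cos²(50° − 0°) = I₀ cos²(50°) = 0.4132 I₀.
I₂ = I₁ cos²(122° − 50°) = 0.4132 I₀ · cos²(72°) = 0.03945 I₀.
I₃ = I₂ cos²(145° − 122°) = 0.03945 I₀ · cos²(23°) = 0.03343 I₀.
I₄ = I₃ cos²(99° − 145°) = 0.03343 I₀ · cos²(46°) = 0.01613 I₀.
So 4.87 mW = 0.01613 I₀, giving I₀ = 4.87/0.01613 = 301.9 mW.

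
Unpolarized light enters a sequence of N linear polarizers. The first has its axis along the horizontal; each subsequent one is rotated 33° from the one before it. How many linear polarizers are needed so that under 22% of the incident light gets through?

N = 4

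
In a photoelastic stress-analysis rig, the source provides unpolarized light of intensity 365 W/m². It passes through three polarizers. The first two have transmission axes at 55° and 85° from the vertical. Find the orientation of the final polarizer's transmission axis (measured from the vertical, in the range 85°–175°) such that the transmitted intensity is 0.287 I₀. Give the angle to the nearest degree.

Unpolarized light through the first polarizer → I₁ = ½ I₀, now polarized at 55°.
I₂ = I₁ cos²(85° − 55°) = 0.5 I₀ · cos²(30°) = 0.375 I₀.
Need I₃/I₀ = 0.287, so cos²(θ − 85°) = 0.287 / 0.375 = 0.7653.
θ − 85° = arccos(√0.7653) = 29.0°, giving θ ≈ 85 + 29.0 = 114.0°.

θ ≈ 114°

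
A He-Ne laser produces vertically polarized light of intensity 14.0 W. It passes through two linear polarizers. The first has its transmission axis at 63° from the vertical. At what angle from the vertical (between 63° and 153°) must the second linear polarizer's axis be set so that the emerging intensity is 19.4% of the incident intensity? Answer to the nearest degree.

I₁ = I₀ cos²(63° − 0°) = I₀ cos²(63°) = 0.2061 I₀.
Need I₂/I₀ = 0.194, so cos²(θ − 63°) = 0.194 / 0.2061 = 0.9413.
θ − 63° = arccos(√0.9413) = 14.0°, giving θ ≈ 63 + 14.0 = 77.0°.

θ ≈ 77°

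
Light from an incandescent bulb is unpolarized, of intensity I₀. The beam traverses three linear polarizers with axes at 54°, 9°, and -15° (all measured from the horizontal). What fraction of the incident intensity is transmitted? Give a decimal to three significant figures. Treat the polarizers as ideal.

Unpolarized light through the first polarizer → I₁ = ½ I₀, now polarized at 54°.
I₂ = I₁ cos²(9° − 54°) = 0.5 I₀ · cos²(45°) = 0.25 I₀.
I₃ = I₂ cos²(-15° − 9°) = 0.25 I₀ · cos²(24°) = 0.2086 I₀.
Transmitted fraction = 0.2086.

≈ 0.209 I₀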